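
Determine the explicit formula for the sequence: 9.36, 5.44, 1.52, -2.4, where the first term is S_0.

Check differences: 5.44 - 9.36 = -3.92
1.52 - 5.44 = -3.92
Common difference d = -3.92.
First term a = 9.36.
Formula: S_i = 9.36 - 3.92*i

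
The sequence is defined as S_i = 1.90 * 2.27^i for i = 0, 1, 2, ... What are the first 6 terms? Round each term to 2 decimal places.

This is a geometric sequence.
i=0: S_0 = 1.9 * 2.27^0 = 1.9
i=1: S_1 = 1.9 * 2.27^1 ≈ 4.31
i=2: S_2 = 1.9 * 2.27^2 ≈ 9.79
i=3: S_3 = 1.9 * 2.27^3 ≈ 22.22
i=4: S_4 = 1.9 * 2.27^4 ≈ 50.45
i=5: S_5 = 1.9 * 2.27^5 ≈ 114.52
The first 6 terms are: [1.9, 4.31, 9.79, 22.22, 50.45, 114.52]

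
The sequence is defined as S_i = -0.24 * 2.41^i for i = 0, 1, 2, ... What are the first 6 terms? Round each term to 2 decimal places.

This is a geometric sequence.
i=0: S_0 = -0.24 * 2.41^0 = -0.24
i=1: S_1 = -0.24 * 2.41^1 ≈ -0.58
i=2: S_2 = -0.24 * 2.41^2 ≈ -1.39
i=3: S_3 = -0.24 * 2.41^3 ≈ -3.36
i=4: S_4 = -0.24 * 2.41^4 ≈ -8.1
i=5: S_5 = -0.24 * 2.41^5 ≈ -19.51
The first 6 terms are: [-0.24, -0.58, -1.39, -3.36, -8.1, -19.51]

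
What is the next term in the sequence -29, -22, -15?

Differences: -22 - -29 = 7
This is an arithmetic sequence with common difference d = 7.
Next term = -15 + 7 = -8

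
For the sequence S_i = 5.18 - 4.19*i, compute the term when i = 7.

S_7 = 5.18 + -4.19*7 = 5.18 + -29.33 = -24.15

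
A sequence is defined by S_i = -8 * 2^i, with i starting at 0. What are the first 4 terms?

This is a geometric sequence.
i=0: S_0 = -8 * 2^0 = -8
i=1: S_1 = -8 * 2^1 = -16
i=2: S_2 = -8 * 2^2 = -32
i=3: S_3 = -8 * 2^3 = -64
The first 4 terms are: [-8, -16, -32, -64]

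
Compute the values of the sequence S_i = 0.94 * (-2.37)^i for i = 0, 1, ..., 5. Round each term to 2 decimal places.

This is a geometric sequence.
i=0: S_0 = 0.94 * (-2.37)^0 = 0.94
i=1: S_1 = 0.94 * (-2.37)^1 ≈ -2.23
i=2: S_2 = 0.94 * (-2.37)^2 ≈ 5.28
i=3: S_3 = 0.94 * (-2.37)^3 ≈ -12.51
i=4: S_4 = 0.94 * (-2.37)^4 ≈ 29.66
i=5: S_5 = 0.94 * (-2.37)^5 ≈ -70.29
The first 6 terms are: [0.94, -2.23, 5.28, -12.51, 29.66, -70.29]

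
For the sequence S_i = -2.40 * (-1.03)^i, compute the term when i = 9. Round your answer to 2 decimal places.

S_9 = -2.4 * (-1.03)^9 ≈ -2.4 * -1.3048 ≈ 3.13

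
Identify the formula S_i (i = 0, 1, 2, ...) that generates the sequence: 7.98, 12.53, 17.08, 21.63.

Check differences: 12.53 - 7.98 = 4.55
17.08 - 12.53 = 4.55
Common difference d = 4.55.
First term a = 7.98.
Formula: S_i = 7.98 + 4.55*i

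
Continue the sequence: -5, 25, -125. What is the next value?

Ratios: 25 / -5 = -5.0
This is a geometric sequence with common ratio r = -5.
Next term = -125 * -5 = 625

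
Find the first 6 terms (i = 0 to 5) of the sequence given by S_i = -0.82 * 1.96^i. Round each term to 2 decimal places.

This is a geometric sequence.
i=0: S_0 = -0.82 * 1.96^0 = -0.82
i=1: S_1 = -0.82 * 1.96^1 ≈ -1.61
i=2: S_2 = -0.82 * 1.96^2 ≈ -3.15
i=3: S_3 = -0.82 * 1.96^3 ≈ -6.17
i=4: S_4 = -0.82 * 1.96^4 ≈ -12.1
i=5: S_5 = -0.82 * 1.96^5 ≈ -23.72
The first 6 terms are: [-0.82, -1.61, -3.15, -6.17, -12.1, -23.72]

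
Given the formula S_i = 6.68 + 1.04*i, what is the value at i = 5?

S_5 = 6.68 + 1.04*5 = 6.68 + 5.2 = 11.88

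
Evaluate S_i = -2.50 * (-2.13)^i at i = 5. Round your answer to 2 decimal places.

S_5 = -2.5 * (-2.13)^5 ≈ -2.5 * -43.8428 ≈ 109.61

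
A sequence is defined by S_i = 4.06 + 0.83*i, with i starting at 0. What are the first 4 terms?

This is an arithmetic sequence.
i=0: S_0 = 4.06 + 0.83*0 = 4.06
i=1: S_1 = 4.06 + 0.83*1 = 4.89
i=2: S_2 = 4.06 + 0.83*2 = 5.72
i=3: S_3 = 4.06 + 0.83*3 = 6.55
The first 4 terms are: [4.06, 4.89, 5.72, 6.55]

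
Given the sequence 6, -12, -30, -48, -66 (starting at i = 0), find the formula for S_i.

Check differences: -12 - 6 = -18
-30 - -12 = -18
Common difference d = -18.
First term a = 6.
Formula: S_i = 6 - 18*i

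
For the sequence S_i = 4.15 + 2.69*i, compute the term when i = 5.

S_5 = 4.15 + 2.69*5 = 4.15 + 13.45 = 17.6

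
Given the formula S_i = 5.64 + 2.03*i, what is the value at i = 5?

S_5 = 5.64 + 2.03*5 = 5.64 + 10.15 = 15.79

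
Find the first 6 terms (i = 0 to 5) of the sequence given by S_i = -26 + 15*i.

This is an arithmetic sequence.
i=0: S_0 = -26 + 15*0 = -26
i=1: S_1 = -26 + 15*1 = -11
i=2: S_2 = -26 + 15*2 = 4
i=3: S_3 = -26 + 15*3 = 19
i=4: S_4 = -26 + 15*4 = 34
i=5: S_5 = -26 + 15*5 = 49
The first 6 terms are: [-26, -11, 4, 19, 34, 49]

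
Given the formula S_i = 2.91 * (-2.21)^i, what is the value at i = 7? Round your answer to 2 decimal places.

S_7 = 2.91 * (-2.21)^7 ≈ 2.91 * -257.4814 ≈ -749.27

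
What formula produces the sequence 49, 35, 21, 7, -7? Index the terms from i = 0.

Check differences: 35 - 49 = -14
21 - 35 = -14
Common difference d = -14.
First term a = 49.
Formula: S_i = 49 - 14*i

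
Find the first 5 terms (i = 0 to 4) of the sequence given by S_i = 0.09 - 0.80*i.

This is an arithmetic sequence.
i=0: S_0 = 0.09 + -0.8*0 = 0.09
i=1: S_1 = 0.09 + -0.8*1 = -0.71
i=2: S_2 = 0.09 + -0.8*2 = -1.51
i=3: S_3 = 0.09 + -0.8*3 = -2.31
i=4: S_4 = 0.09 + -0.8*4 = -3.11
The first 5 terms are: [0.09, -0.71, -1.51, -2.31, -3.11]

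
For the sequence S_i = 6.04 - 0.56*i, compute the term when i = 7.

S_7 = 6.04 + -0.56*7 = 6.04 + -3.92 = 2.12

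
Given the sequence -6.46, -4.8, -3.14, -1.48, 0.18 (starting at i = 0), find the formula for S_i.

Check differences: -4.8 - -6.46 = 1.66
-3.14 - -4.8 = 1.66
Common difference d = 1.66.
First term a = -6.46.
Formula: S_i = -6.46 + 1.66*i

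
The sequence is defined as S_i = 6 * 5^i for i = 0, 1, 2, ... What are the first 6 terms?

This is a geometric sequence.
i=0: S_0 = 6 * 5^0 = 6
i=1: S_1 = 6 * 5^1 = 30
i=2: S_2 = 6 * 5^2 = 150
i=3: S_3 = 6 * 5^3 = 750
i=4: S_4 = 6 * 5^4 = 3750
i=5: S_5 = 6 * 5^5 = 18750
The first 6 terms are: [6, 30, 150, 750, 3750, 18750]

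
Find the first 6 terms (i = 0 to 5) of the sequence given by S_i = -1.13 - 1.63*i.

This is an arithmetic sequence.
i=0: S_0 = -1.13 + -1.63*0 = -1.13
i=1: S_1 = -1.13 + -1.63*1 = -2.76
i=2: S_2 = -1.13 + -1.63*2 = -4.39
i=3: S_3 = -1.13 + -1.63*3 = -6.02
i=4: S_4 = -1.13 + -1.63*4 = -7.65
i=5: S_5 = -1.13 + -1.63*5 = -9.28
The first 6 terms are: [-1.13, -2.76, -4.39, -6.02, -7.65, -9.28]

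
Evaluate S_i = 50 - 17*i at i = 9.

S_9 = 50 + -17*9 = 50 + -153 = -103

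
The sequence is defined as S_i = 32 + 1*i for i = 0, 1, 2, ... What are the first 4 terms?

This is an arithmetic sequence.
i=0: S_0 = 32 + 1*0 = 32
i=1: S_1 = 32 + 1*1 = 33
i=2: S_2 = 32 + 1*2 = 34
i=3: S_3 = 32 + 1*3 = 35
The first 4 terms are: [32, 33, 34, 35]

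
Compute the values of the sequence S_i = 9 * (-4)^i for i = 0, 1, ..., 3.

This is a geometric sequence.
i=0: S_0 = 9 * (-4)^0 = 9
i=1: S_1 = 9 * (-4)^1 = -36
i=2: S_2 = 9 * (-4)^2 = 144
i=3: S_3 = 9 * (-4)^3 = -576
The first 4 terms are: [9, -36, 144, -576]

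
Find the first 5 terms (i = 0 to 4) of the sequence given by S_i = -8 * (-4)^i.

This is a geometric sequence.
i=0: S_0 = -8 * (-4)^0 = -8
i=1: S_1 = -8 * (-4)^1 = 32
i=2: S_2 = -8 * (-4)^2 = -128
i=3: S_3 = -8 * (-4)^3 = 512
i=4: S_4 = -8 * (-4)^4 = -2048
The first 5 terms are: [-8, 32, -128, 512, -2048]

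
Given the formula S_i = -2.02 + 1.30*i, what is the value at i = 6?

S_6 = -2.02 + 1.3*6 = -2.02 + 7.8 = 5.78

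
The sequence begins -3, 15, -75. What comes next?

Ratios: 15 / -3 = -5.0
This is a geometric sequence with common ratio r = -5.
Next term = -75 * -5 = 375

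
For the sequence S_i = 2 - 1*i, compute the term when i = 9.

S_9 = 2 + -1*9 = 2 + -9 = -7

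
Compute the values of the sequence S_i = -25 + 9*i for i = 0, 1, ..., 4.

This is an arithmetic sequence.
i=0: S_0 = -25 + 9*0 = -25
i=1: S_1 = -25 + 9*1 = -16
i=2: S_2 = -25 + 9*2 = -7
i=3: S_3 = -25 + 9*3 = 2
i=4: S_4 = -25 + 9*4 = 11
The first 5 terms are: [-25, -16, -7, 2, 11]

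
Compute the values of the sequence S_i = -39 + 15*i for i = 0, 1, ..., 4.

This is an arithmetic sequence.
i=0: S_0 = -39 + 15*0 = -39
i=1: S_1 = -39 + 15*1 = -24
i=2: S_2 = -39 + 15*2 = -9
i=3: S_3 = -39 + 15*3 = 6
i=4: S_4 = -39 + 15*4 = 21
The first 5 terms are: [-39, -24, -9, 6, 21]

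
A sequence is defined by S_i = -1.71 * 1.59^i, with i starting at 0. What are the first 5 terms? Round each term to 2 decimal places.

This is a geometric sequence.
i=0: S_0 = -1.71 * 1.59^0 = -1.71
i=1: S_1 = -1.71 * 1.59^1 ≈ -2.72
i=2: S_2 = -1.71 * 1.59^2 ≈ -4.32
i=3: S_3 = -1.71 * 1.59^3 ≈ -6.87
i=4: S_4 = -1.71 * 1.59^4 ≈ -10.93
The first 5 terms are: [-1.71, -2.72, -4.32, -6.87, -10.93]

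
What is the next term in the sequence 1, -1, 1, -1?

Ratios: -1 / 1 = -1.0
This is a geometric sequence with common ratio r = -1.
Next term = -1 * -1 = 1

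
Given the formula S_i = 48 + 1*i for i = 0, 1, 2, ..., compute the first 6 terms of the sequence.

This is an arithmetic sequence.
i=0: S_0 = 48 + 1*0 = 48
i=1: S_1 = 48 + 1*1 = 49
i=2: S_2 = 48 + 1*2 = 50
i=3: S_3 = 48 + 1*3 = 51
i=4: S_4 = 48 + 1*4 = 52
i=5: S_5 = 48 + 1*5 = 53
The first 6 terms are: [48, 49, 50, 51, 52, 53]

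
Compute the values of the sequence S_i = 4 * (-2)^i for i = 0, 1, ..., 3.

This is a geometric sequence.
i=0: S_0 = 4 * (-2)^0 = 4
i=1: S_1 = 4 * (-2)^1 = -8
i=2: S_2 = 4 * (-2)^2 = 16
i=3: S_3 = 4 * (-2)^3 = -32
The first 4 terms are: [4, -8, 16, -32]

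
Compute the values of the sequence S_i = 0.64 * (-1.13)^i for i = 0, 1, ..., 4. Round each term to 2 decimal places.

This is a geometric sequence.
i=0: S_0 = 0.64 * (-1.13)^0 = 0.64
i=1: S_1 = 0.64 * (-1.13)^1 ≈ -0.72
i=2: S_2 = 0.64 * (-1.13)^2 ≈ 0.82
i=3: S_3 = 0.64 * (-1.13)^3 ≈ -0.92
i=4: S_4 = 0.64 * (-1.13)^4 ≈ 1.04
The first 5 terms are: [0.64, -0.72, 0.82, -0.92, 1.04]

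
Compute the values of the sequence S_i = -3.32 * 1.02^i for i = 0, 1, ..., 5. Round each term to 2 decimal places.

This is a geometric sequence.
i=0: S_0 = -3.32 * 1.02^0 = -3.32
i=1: S_1 = -3.32 * 1.02^1 ≈ -3.39
i=2: S_2 = -3.32 * 1.02^2 ≈ -3.45
i=3: S_3 = -3.32 * 1.02^3 ≈ -3.52
i=4: S_4 = -3.32 * 1.02^4 ≈ -3.59
i=5: S_5 = -3.32 * 1.02^5 ≈ -3.67
The first 6 terms are: [-3.32, -3.39, -3.45, -3.52, -3.59, -3.67]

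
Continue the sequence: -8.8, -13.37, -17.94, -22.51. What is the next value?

Differences: -13.37 - -8.8 = -4.57
This is an arithmetic sequence with common difference d = -4.57.
Next term = -22.51 + -4.57 = -27.08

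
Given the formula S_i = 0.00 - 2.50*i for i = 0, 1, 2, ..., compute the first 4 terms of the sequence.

This is an arithmetic sequence.
i=0: S_0 = 0.0 + -2.5*0 = 0.0
i=1: S_1 = 0.0 + -2.5*1 = -2.5
i=2: S_2 = 0.0 + -2.5*2 = -5.0
i=3: S_3 = 0.0 + -2.5*3 = -7.5
The first 4 terms are: [0.0, -2.5, -5.0, -7.5]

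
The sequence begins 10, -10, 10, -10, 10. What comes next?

Ratios: -10 / 10 = -1.0
This is a geometric sequence with common ratio r = -1.
Next term = 10 * -1 = -10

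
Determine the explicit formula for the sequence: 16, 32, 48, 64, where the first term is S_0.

Check differences: 32 - 16 = 16
48 - 32 = 16
Common difference d = 16.
First term a = 16.
Formula: S_i = 16 + 16*i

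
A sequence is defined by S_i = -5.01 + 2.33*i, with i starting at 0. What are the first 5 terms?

This is an arithmetic sequence.
i=0: S_0 = -5.01 + 2.33*0 = -5.01
i=1: S_1 = -5.01 + 2.33*1 = -2.68
i=2: S_2 = -5.01 + 2.33*2 = -0.35
i=3: S_3 = -5.01 + 2.33*3 = 1.98
i=4: S_4 = -5.01 + 2.33*4 = 4.31
The first 5 terms are: [-5.01, -2.68, -0.35, 1.98, 4.31]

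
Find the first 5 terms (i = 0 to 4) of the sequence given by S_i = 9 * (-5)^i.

This is a geometric sequence.
i=0: S_0 = 9 * (-5)^0 = 9
i=1: S_1 = 9 * (-5)^1 = -45
i=2: S_2 = 9 * (-5)^2 = 225
i=3: S_3 = 9 * (-5)^3 = -1125
i=4: S_4 = 9 * (-5)^4 = 5625
The first 5 terms are: [9, -45, 225, -1125, 5625]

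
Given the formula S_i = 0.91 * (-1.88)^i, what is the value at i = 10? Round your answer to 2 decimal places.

S_10 = 0.91 * (-1.88)^10 ≈ 0.91 * 551.5419 ≈ 501.9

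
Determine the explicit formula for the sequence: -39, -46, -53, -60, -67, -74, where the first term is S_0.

Check differences: -46 - -39 = -7
-53 - -46 = -7
Common difference d = -7.
First term a = -39.
Formula: S_i = -39 - 7*i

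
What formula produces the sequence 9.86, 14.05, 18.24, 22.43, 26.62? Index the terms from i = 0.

Check differences: 14.05 - 9.86 = 4.19
18.24 - 14.05 = 4.19
Common difference d = 4.19.
First term a = 9.86.
Formula: S_i = 9.86 + 4.19*i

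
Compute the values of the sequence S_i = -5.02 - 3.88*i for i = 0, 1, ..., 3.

This is an arithmetic sequence.
i=0: S_0 = -5.02 + -3.88*0 = -5.02
i=1: S_1 = -5.02 + -3.88*1 = -8.9
i=2: S_2 = -5.02 + -3.88*2 = -12.78
i=3: S_3 = -5.02 + -3.88*3 = -16.66
The first 4 terms are: [-5.02, -8.9, -12.78, -16.66]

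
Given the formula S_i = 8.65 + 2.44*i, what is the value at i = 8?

S_8 = 8.65 + 2.44*8 = 8.65 + 19.52 = 28.17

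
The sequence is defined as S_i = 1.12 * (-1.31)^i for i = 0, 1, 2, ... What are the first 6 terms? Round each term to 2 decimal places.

This is a geometric sequence.
i=0: S_0 = 1.12 * (-1.31)^0 = 1.12
i=1: S_1 = 1.12 * (-1.31)^1 ≈ -1.47
i=2: S_2 = 1.12 * (-1.31)^2 ≈ 1.92
i=3: S_3 = 1.12 * (-1.31)^3 ≈ -2.52
i=4: S_4 = 1.12 * (-1.31)^4 ≈ 3.3
i=5: S_5 = 1.12 * (-1.31)^5 ≈ -4.32
The first 6 terms are: [1.12, -1.47, 1.92, -2.52, 3.3, -4.32]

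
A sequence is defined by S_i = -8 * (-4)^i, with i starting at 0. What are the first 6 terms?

This is a geometric sequence.
i=0: S_0 = -8 * (-4)^0 = -8
i=1: S_1 = -8 * (-4)^1 = 32
i=2: S_2 = -8 * (-4)^2 = -128
i=3: S_3 = -8 * (-4)^3 = 512
i=4: S_4 = -8 * (-4)^4 = -2048
i=5: S_5 = -8 * (-4)^5 = 8192
The first 6 terms are: [-8, 32, -128, 512, -2048, 8192]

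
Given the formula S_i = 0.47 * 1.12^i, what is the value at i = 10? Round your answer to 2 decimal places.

S_10 = 0.47 * 1.12^10 ≈ 0.47 * 3.1058 ≈ 1.46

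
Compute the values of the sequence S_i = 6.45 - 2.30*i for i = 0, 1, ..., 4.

This is an arithmetic sequence.
i=0: S_0 = 6.45 + -2.3*0 = 6.45
i=1: S_1 = 6.45 + -2.3*1 = 4.15
i=2: S_2 = 6.45 + -2.3*2 = 1.85
i=3: S_3 = 6.45 + -2.3*3 = -0.45
i=4: S_4 = 6.45 + -2.3*4 = -2.75
The first 5 terms are: [6.45, 4.15, 1.85, -0.45, -2.75]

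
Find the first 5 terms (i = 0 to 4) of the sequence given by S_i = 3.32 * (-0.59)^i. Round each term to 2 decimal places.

This is a geometric sequence.
i=0: S_0 = 3.32 * (-0.59)^0 = 3.32
i=1: S_1 = 3.32 * (-0.59)^1 ≈ -1.96
i=2: S_2 = 3.32 * (-0.59)^2 ≈ 1.16
i=3: S_3 = 3.32 * (-0.59)^3 ≈ -0.68
i=4: S_4 = 3.32 * (-0.59)^4 ≈ 0.4
The first 5 terms are: [3.32, -1.96, 1.16, -0.68, 0.4]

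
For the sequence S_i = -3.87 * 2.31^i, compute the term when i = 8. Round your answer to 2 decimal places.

S_8 = -3.87 * 2.31^8 ≈ -3.87 * 810.7666 ≈ -3137.67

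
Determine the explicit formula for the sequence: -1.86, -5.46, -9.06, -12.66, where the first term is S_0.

Check differences: -5.46 - -1.86 = -3.6
-9.06 - -5.46 = -3.6
Common difference d = -3.6.
First term a = -1.86.
Formula: S_i = -1.86 - 3.60*i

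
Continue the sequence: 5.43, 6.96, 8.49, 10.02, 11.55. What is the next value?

Differences: 6.96 - 5.43 = 1.53
This is an arithmetic sequence with common difference d = 1.53.
Next term = 11.55 + 1.53 = 13.08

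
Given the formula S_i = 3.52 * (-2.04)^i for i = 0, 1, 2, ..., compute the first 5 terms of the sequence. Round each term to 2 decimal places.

This is a geometric sequence.
i=0: S_0 = 3.52 * (-2.04)^0 = 3.52
i=1: S_1 = 3.52 * (-2.04)^1 ≈ -7.18
i=2: S_2 = 3.52 * (-2.04)^2 ≈ 14.65
i=3: S_3 = 3.52 * (-2.04)^3 ≈ -29.88
i=4: S_4 = 3.52 * (-2.04)^4 ≈ 60.96
The first 5 terms are: [3.52, -7.18, 14.65, -29.88, 60.96]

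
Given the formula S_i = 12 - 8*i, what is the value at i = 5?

S_5 = 12 + -8*5 = 12 + -40 = -28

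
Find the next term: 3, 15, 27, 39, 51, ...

Differences: 15 - 3 = 12
This is an arithmetic sequence with common difference d = 12.
Next term = 51 + 12 = 63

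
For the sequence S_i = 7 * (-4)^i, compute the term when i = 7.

S_7 = 7 * (-4)^7 = 7 * -16384 = -114688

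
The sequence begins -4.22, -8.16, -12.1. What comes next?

Differences: -8.16 - -4.22 = -3.94
This is an arithmetic sequence with common difference d = -3.94.
Next term = -12.1 + -3.94 = -16.04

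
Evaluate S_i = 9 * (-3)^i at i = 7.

S_7 = 9 * (-3)^7 = 9 * -2187 = -19683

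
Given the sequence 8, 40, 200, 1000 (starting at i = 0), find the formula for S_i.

Check ratios: 40 / 8 = 5.0
Common ratio r = 5.
First term a = 8.
Formula: S_i = 8 * 5^i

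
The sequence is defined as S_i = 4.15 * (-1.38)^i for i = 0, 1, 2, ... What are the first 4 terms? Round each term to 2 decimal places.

This is a geometric sequence.
i=0: S_0 = 4.15 * (-1.38)^0 = 4.15
i=1: S_1 = 4.15 * (-1.38)^1 ≈ -5.73
i=2: S_2 = 4.15 * (-1.38)^2 ≈ 7.9
i=3: S_3 = 4.15 * (-1.38)^3 ≈ -10.91
The first 4 terms are: [4.15, -5.73, 7.9, -10.91]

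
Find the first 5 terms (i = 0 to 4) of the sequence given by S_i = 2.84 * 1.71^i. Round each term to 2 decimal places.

This is a geometric sequence.
i=0: S_0 = 2.84 * 1.71^0 = 2.84
i=1: S_1 = 2.84 * 1.71^1 ≈ 4.86
i=2: S_2 = 2.84 * 1.71^2 ≈ 8.3
i=3: S_3 = 2.84 * 1.71^3 ≈ 14.2
i=4: S_4 = 2.84 * 1.71^4 ≈ 24.28
The first 5 terms are: [2.84, 4.86, 8.3, 14.2, 24.28]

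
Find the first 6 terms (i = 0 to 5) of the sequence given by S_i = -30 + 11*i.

This is an arithmetic sequence.
i=0: S_0 = -30 + 11*0 = -30
i=1: S_1 = -30 + 11*1 = -19
i=2: S_2 = -30 + 11*2 = -8
i=3: S_3 = -30 + 11*3 = 3
i=4: S_4 = -30 + 11*4 = 14
i=5: S_5 = -30 + 11*5 = 25
The first 6 terms are: [-30, -19, -8, 3, 14, 25]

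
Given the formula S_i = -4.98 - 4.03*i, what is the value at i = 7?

S_7 = -4.98 + -4.03*7 = -4.98 + -28.21 = -33.19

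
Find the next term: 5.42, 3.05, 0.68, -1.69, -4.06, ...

Differences: 3.05 - 5.42 = -2.37
This is an arithmetic sequence with common difference d = -2.37.
Next term = -4.06 + -2.37 = -6.43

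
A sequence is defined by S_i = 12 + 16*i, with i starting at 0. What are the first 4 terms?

This is an arithmetic sequence.
i=0: S_0 = 12 + 16*0 = 12
i=1: S_1 = 12 + 16*1 = 28
i=2: S_2 = 12 + 16*2 = 44
i=3: S_3 = 12 + 16*3 = 60
The first 4 terms are: [12, 28, 44, 60]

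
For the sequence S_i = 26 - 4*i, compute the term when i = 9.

S_9 = 26 + -4*9 = 26 + -36 = -10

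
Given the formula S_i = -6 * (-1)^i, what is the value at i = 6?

S_6 = -6 * (-1)^6 = -6 * 1 = -6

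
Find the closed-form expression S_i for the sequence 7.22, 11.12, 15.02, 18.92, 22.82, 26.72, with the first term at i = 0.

Check differences: 11.12 - 7.22 = 3.9
15.02 - 11.12 = 3.9
Common difference d = 3.9.
First term a = 7.22.
Formula: S_i = 7.22 + 3.90*i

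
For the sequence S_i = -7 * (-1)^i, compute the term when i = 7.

S_7 = -7 * (-1)^7 = -7 * -1 = 7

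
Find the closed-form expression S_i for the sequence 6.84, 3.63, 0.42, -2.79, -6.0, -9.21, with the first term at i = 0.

Check differences: 3.63 - 6.84 = -3.21
0.42 - 3.63 = -3.21
Common difference d = -3.21.
First term a = 6.84.
Formula: S_i = 6.84 - 3.21*i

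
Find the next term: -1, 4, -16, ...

Ratios: 4 / -1 = -4.0
This is a geometric sequence with common ratio r = -4.
Next term = -16 * -4 = 64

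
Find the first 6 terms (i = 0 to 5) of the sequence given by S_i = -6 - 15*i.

This is an arithmetic sequence.
i=0: S_0 = -6 + -15*0 = -6
i=1: S_1 = -6 + -15*1 = -21
i=2: S_2 = -6 + -15*2 = -36
i=3: S_3 = -6 + -15*3 = -51
i=4: S_4 = -6 + -15*4 = -66
i=5: S_5 = -6 + -15*5 = -81
The first 6 terms are: [-6, -21, -36, -51, -66, -81]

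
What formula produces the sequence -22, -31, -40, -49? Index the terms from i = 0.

Check differences: -31 - -22 = -9
-40 - -31 = -9
Common difference d = -9.
First term a = -22.
Formula: S_i = -22 - 9*i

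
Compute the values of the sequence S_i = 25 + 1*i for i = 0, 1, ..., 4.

This is an arithmetic sequence.
i=0: S_0 = 25 + 1*0 = 25
i=1: S_1 = 25 + 1*1 = 26
i=2: S_2 = 25 + 1*2 = 27
i=3: S_3 = 25 + 1*3 = 28
i=4: S_4 = 25 + 1*4 = 29
The first 5 terms are: [25, 26, 27, 28, 29]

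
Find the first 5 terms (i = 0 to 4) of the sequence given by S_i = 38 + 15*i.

This is an arithmetic sequence.
i=0: S_0 = 38 + 15*0 = 38
i=1: S_1 = 38 + 15*1 = 53
i=2: S_2 = 38 + 15*2 = 68
i=3: S_3 = 38 + 15*3 = 83
i=4: S_4 = 38 + 15*4 = 98
The first 5 terms are: [38, 53, 68, 83, 98]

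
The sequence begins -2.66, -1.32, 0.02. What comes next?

Differences: -1.32 - -2.66 = 1.34
This is an arithmetic sequence with common difference d = 1.34.
Next term = 0.02 + 1.34 = 1.36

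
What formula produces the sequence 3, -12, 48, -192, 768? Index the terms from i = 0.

Check ratios: -12 / 3 = -4.0
Common ratio r = -4.
First term a = 3.
Formula: S_i = 3 * (-4)^i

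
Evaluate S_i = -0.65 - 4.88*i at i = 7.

S_7 = -0.65 + -4.88*7 = -0.65 + -34.16 = -34.81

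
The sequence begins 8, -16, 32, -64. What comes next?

Ratios: -16 / 8 = -2.0
This is a geometric sequence with common ratio r = -2.
Next term = -64 * -2 = 128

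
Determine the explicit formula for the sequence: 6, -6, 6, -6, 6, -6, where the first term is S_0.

Check ratios: -6 / 6 = -1.0
Common ratio r = -1.
First term a = 6.
Formula: S_i = 6 * (-1)^i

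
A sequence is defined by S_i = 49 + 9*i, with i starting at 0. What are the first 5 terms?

This is an arithmetic sequence.
i=0: S_0 = 49 + 9*0 = 49
i=1: S_1 = 49 + 9*1 = 58
i=2: S_2 = 49 + 9*2 = 67
i=3: S_3 = 49 + 9*3 = 76
i=4: S_4 = 49 + 9*4 = 85
The first 5 terms are: [49, 58, 67, 76, 85]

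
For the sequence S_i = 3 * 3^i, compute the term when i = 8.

S_8 = 3 * 3^8 = 3 * 6561 = 19683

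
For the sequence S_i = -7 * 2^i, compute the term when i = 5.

S_5 = -7 * 2^5 = -7 * 32 = -224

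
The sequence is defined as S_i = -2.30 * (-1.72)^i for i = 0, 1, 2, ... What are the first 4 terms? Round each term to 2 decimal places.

This is a geometric sequence.
i=0: S_0 = -2.3 * (-1.72)^0 = -2.3
i=1: S_1 = -2.3 * (-1.72)^1 ≈ 3.96
i=2: S_2 = -2.3 * (-1.72)^2 ≈ -6.8
i=3: S_3 = -2.3 * (-1.72)^3 ≈ 11.7
The first 4 terms are: [-2.3, 3.96, -6.8, 11.7]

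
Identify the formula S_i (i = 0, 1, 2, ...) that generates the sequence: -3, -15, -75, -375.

Check ratios: -15 / -3 = 5.0
Common ratio r = 5.
First term a = -3.
Formula: S_i = -3 * 5^i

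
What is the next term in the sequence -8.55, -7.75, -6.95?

Differences: -7.75 - -8.55 = 0.8
This is an arithmetic sequence with common difference d = 0.8.
Next term = -6.95 + 0.8 = -6.15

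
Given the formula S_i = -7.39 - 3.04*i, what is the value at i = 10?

S_10 = -7.39 + -3.04*10 = -7.39 + -30.4 = -37.79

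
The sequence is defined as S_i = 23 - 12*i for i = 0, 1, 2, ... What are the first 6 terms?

This is an arithmetic sequence.
i=0: S_0 = 23 + -12*0 = 23
i=1: S_1 = 23 + -12*1 = 11
i=2: S_2 = 23 + -12*2 = -1
i=3: S_3 = 23 + -12*3 = -13
i=4: S_4 = 23 + -12*4 = -25
i=5: S_5 = 23 + -12*5 = -37
The first 6 terms are: [23, 11, -1, -13, -25, -37]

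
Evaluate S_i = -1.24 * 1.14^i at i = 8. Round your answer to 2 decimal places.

S_8 = -1.24 * 1.14^8 ≈ -1.24 * 2.8526 ≈ -3.54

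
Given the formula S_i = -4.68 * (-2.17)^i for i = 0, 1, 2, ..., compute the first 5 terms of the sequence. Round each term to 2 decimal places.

This is a geometric sequence.
i=0: S_0 = -4.68 * (-2.17)^0 = -4.68
i=1: S_1 = -4.68 * (-2.17)^1 ≈ 10.16
i=2: S_2 = -4.68 * (-2.17)^2 ≈ -22.04
i=3: S_3 = -4.68 * (-2.17)^3 ≈ 47.82
i=4: S_4 = -4.68 * (-2.17)^4 ≈ -103.77
The first 5 terms are: [-4.68, 10.16, -22.04, 47.82, -103.77]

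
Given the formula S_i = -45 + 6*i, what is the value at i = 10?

S_10 = -45 + 6*10 = -45 + 60 = 15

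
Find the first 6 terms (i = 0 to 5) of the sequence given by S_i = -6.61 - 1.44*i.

This is an arithmetic sequence.
i=0: S_0 = -6.61 + -1.44*0 = -6.61
i=1: S_1 = -6.61 + -1.44*1 = -8.05
i=2: S_2 = -6.61 + -1.44*2 = -9.49
i=3: S_3 = -6.61 + -1.44*3 = -10.93
i=4: S_4 = -6.61 + -1.44*4 = -12.37
i=5: S_5 = -6.61 + -1.44*5 = -13.81
The first 6 terms are: [-6.61, -8.05, -9.49, -10.93, -12.37, -13.81]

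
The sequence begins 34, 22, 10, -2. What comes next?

Differences: 22 - 34 = -12
This is an arithmetic sequence with common difference d = -12.
Next term = -2 + -12 = -14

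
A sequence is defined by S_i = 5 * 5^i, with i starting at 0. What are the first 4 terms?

This is a geometric sequence.
i=0: S_0 = 5 * 5^0 = 5
i=1: S_1 = 5 * 5^1 = 25
i=2: S_2 = 5 * 5^2 = 125
i=3: S_3 = 5 * 5^3 = 625
The first 4 terms are: [5, 25, 125, 625]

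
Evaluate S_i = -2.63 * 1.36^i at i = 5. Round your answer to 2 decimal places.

S_5 = -2.63 * 1.36^5 ≈ -2.63 * 4.6526 ≈ -12.24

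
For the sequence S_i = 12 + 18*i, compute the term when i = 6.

S_6 = 12 + 18*6 = 12 + 108 = 120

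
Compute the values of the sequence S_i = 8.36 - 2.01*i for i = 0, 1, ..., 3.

This is an arithmetic sequence.
i=0: S_0 = 8.36 + -2.01*0 = 8.36
i=1: S_1 = 8.36 + -2.01*1 = 6.35
i=2: S_2 = 8.36 + -2.01*2 = 4.34
i=3: S_3 = 8.36 + -2.01*3 = 2.33
The first 4 terms are: [8.36, 6.35, 4.34, 2.33]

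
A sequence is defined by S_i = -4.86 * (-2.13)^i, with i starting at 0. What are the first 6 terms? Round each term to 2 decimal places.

This is a geometric sequence.
i=0: S_0 = -4.86 * (-2.13)^0 = -4.86
i=1: S_1 = -4.86 * (-2.13)^1 ≈ 10.35
i=2: S_2 = -4.86 * (-2.13)^2 ≈ -22.05
i=3: S_3 = -4.86 * (-2.13)^3 ≈ 46.97
i=4: S_4 = -4.86 * (-2.13)^4 ≈ -100.04
i=5: S_5 = -4.86 * (-2.13)^5 ≈ 213.08
The first 6 terms are: [-4.86, 10.35, -22.05, 46.97, -100.04, 213.08]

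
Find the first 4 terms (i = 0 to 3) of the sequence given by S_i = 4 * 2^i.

This is a geometric sequence.
i=0: S_0 = 4 * 2^0 = 4
i=1: S_1 = 4 * 2^1 = 8
i=2: S_2 = 4 * 2^2 = 16
i=3: S_3 = 4 * 2^3 = 32
The first 4 terms are: [4, 8, 16, 32]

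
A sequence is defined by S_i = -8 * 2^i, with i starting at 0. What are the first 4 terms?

This is a geometric sequence.
i=0: S_0 = -8 * 2^0 = -8
i=1: S_1 = -8 * 2^1 = -16
i=2: S_2 = -8 * 2^2 = -32
i=3: S_3 = -8 * 2^3 = -64
The first 4 terms are: [-8, -16, -32, -64]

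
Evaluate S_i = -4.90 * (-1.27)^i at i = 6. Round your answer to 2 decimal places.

S_6 = -4.9 * (-1.27)^6 ≈ -4.9 * 4.1959 ≈ -20.56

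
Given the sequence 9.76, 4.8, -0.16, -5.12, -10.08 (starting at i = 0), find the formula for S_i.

Check differences: 4.8 - 9.76 = -4.96
-0.16 - 4.8 = -4.96
Common difference d = -4.96.
First term a = 9.76.
Formula: S_i = 9.76 - 4.96*i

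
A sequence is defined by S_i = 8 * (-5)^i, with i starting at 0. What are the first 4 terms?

This is a geometric sequence.
i=0: S_0 = 8 * (-5)^0 = 8
i=1: S_1 = 8 * (-5)^1 = -40
i=2: S_2 = 8 * (-5)^2 = 200
i=3: S_3 = 8 * (-5)^3 = -1000
The first 4 terms are: [8, -40, 200, -1000]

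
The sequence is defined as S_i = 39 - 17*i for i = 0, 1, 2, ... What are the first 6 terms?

This is an arithmetic sequence.
i=0: S_0 = 39 + -17*0 = 39
i=1: S_1 = 39 + -17*1 = 22
i=2: S_2 = 39 + -17*2 = 5
i=3: S_3 = 39 + -17*3 = -12
i=4: S_4 = 39 + -17*4 = -29
i=5: S_5 = 39 + -17*5 = -46
The first 6 terms are: [39, 22, 5, -12, -29, -46]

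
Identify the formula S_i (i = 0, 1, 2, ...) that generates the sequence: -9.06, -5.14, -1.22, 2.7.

Check differences: -5.14 - -9.06 = 3.92
-1.22 - -5.14 = 3.92
Common difference d = 3.92.
First term a = -9.06.
Formula: S_i = -9.06 + 3.92*i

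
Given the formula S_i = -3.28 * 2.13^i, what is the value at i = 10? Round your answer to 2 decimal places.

S_10 = -3.28 * 2.13^10 ≈ -3.28 * 1922.1888 ≈ -6304.78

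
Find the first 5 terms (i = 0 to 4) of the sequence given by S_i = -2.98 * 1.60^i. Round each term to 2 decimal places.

This is a geometric sequence.
i=0: S_0 = -2.98 * 1.6^0 = -2.98
i=1: S_1 = -2.98 * 1.6^1 ≈ -4.77
i=2: S_2 = -2.98 * 1.6^2 ≈ -7.63
i=3: S_3 = -2.98 * 1.6^3 ≈ -12.21
i=4: S_4 = -2.98 * 1.6^4 ≈ -19.53
The first 5 terms are: [-2.98, -4.77, -7.63, -12.21, -19.53]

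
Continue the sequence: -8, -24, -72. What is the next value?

Ratios: -24 / -8 = 3.0
This is a geometric sequence with common ratio r = 3.
Next term = -72 * 3 = -216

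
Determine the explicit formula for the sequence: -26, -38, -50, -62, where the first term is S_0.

Check differences: -38 - -26 = -12
-50 - -38 = -12
Common difference d = -12.
First term a = -26.
Formula: S_i = -26 - 12*i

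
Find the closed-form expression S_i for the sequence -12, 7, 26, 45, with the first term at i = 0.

Check differences: 7 - -12 = 19
26 - 7 = 19
Common difference d = 19.
First term a = -12.
Formula: S_i = -12 + 19*i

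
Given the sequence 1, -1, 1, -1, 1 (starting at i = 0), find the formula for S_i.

Check ratios: -1 / 1 = -1.0
Common ratio r = -1.
First term a = 1.
Formula: S_i = 1 * (-1)^i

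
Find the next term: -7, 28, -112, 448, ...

Ratios: 28 / -7 = -4.0
This is a geometric sequence with common ratio r = -4.
Next term = 448 * -4 = -1792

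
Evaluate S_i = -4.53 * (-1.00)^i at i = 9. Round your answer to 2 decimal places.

S_9 = -4.53 * (-1.0)^9 = -4.53 * -1 = 4.53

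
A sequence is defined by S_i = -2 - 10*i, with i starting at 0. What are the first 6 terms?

This is an arithmetic sequence.
i=0: S_0 = -2 + -10*0 = -2
i=1: S_1 = -2 + -10*1 = -12
i=2: S_2 = -2 + -10*2 = -22
i=3: S_3 = -2 + -10*3 = -32
i=4: S_4 = -2 + -10*4 = -42
i=5: S_5 = -2 + -10*5 = -52
The first 6 terms are: [-2, -12, -22, -32, -42, -52]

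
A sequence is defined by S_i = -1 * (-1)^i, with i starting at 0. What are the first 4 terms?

This is a geometric sequence.
i=0: S_0 = -1 * (-1)^0 = -1
i=1: S_1 = -1 * (-1)^1 = 1
i=2: S_2 = -1 * (-1)^2 = -1
i=3: S_3 = -1 * (-1)^3 = 1
The first 4 terms are: [-1, 1, -1, 1]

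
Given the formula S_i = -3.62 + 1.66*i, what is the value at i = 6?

S_6 = -3.62 + 1.66*6 = -3.62 + 9.96 = 6.34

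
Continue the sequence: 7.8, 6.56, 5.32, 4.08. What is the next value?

Differences: 6.56 - 7.8 = -1.24
This is an arithmetic sequence with common difference d = -1.24.
Next term = 4.08 + -1.24 = 2.84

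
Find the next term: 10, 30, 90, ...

Ratios: 30 / 10 = 3.0
This is a geometric sequence with common ratio r = 3.
Next term = 90 * 3 = 270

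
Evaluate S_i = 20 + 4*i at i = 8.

S_8 = 20 + 4*8 = 20 + 32 = 52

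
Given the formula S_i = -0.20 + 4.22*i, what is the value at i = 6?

S_6 = -0.2 + 4.22*6 = -0.2 + 25.32 = 25.12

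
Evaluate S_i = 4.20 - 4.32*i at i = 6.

S_6 = 4.2 + -4.32*6 = 4.2 + -25.92 = -21.72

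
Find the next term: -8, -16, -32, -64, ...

Ratios: -16 / -8 = 2.0
This is a geometric sequence with common ratio r = 2.
Next term = -64 * 2 = -128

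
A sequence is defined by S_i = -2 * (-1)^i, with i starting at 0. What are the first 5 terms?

This is a geometric sequence.
i=0: S_0 = -2 * (-1)^0 = -2
i=1: S_1 = -2 * (-1)^1 = 2
i=2: S_2 = -2 * (-1)^2 = -2
i=3: S_3 = -2 * (-1)^3 = 2
i=4: S_4 = -2 * (-1)^4 = -2
The first 5 terms are: [-2, 2, -2, 2, -2]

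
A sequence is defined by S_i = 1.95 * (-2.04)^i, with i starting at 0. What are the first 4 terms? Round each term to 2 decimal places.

This is a geometric sequence.
i=0: S_0 = 1.95 * (-2.04)^0 = 1.95
i=1: S_1 = 1.95 * (-2.04)^1 ≈ -3.98
i=2: S_2 = 1.95 * (-2.04)^2 ≈ 8.12
i=3: S_3 = 1.95 * (-2.04)^3 ≈ -16.55
The first 4 terms are: [1.95, -3.98, 8.12, -16.55]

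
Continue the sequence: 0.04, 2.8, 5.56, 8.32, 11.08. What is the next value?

Differences: 2.8 - 0.04 = 2.76
This is an arithmetic sequence with common difference d = 2.76.
Next term = 11.08 + 2.76 = 13.84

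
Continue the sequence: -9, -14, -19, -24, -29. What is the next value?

Differences: -14 - -9 = -5
This is an arithmetic sequence with common difference d = -5.
Next term = -29 + -5 = -34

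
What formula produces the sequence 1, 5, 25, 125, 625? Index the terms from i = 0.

Check ratios: 5 / 1 = 5.0
Common ratio r = 5.
First term a = 1.
Formula: S_i = 1 * 5^i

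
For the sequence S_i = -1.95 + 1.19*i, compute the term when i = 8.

S_8 = -1.95 + 1.19*8 = -1.95 + 9.52 = 7.57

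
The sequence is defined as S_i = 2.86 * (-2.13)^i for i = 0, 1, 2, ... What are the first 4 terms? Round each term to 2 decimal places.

This is a geometric sequence.
i=0: S_0 = 2.86 * (-2.13)^0 = 2.86
i=1: S_1 = 2.86 * (-2.13)^1 ≈ -6.09
i=2: S_2 = 2.86 * (-2.13)^2 ≈ 12.98
i=3: S_3 = 2.86 * (-2.13)^3 ≈ -27.64
The first 4 terms are: [2.86, -6.09, 12.98, -27.64]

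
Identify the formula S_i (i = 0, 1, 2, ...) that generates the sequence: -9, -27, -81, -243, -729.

Check ratios: -27 / -9 = 3.0
Common ratio r = 3.
First term a = -9.
Formula: S_i = -9 * 3^i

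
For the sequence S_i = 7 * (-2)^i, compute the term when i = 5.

S_5 = 7 * (-2)^5 = 7 * -32 = -224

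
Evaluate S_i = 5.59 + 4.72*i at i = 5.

S_5 = 5.59 + 4.72*5 = 5.59 + 23.6 = 29.19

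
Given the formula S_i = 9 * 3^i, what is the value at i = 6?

S_6 = 9 * 3^6 = 9 * 729 = 6561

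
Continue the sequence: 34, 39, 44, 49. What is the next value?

Differences: 39 - 34 = 5
This is an arithmetic sequence with common difference d = 5.
Next term = 49 + 5 = 54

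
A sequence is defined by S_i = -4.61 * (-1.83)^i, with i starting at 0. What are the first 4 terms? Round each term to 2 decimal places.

This is a geometric sequence.
i=0: S_0 = -4.61 * (-1.83)^0 = -4.61
i=1: S_1 = -4.61 * (-1.83)^1 ≈ 8.44
i=2: S_2 = -4.61 * (-1.83)^2 ≈ -15.44
i=3: S_3 = -4.61 * (-1.83)^3 ≈ 28.25
The first 4 terms are: [-4.61, 8.44, -15.44, 28.25]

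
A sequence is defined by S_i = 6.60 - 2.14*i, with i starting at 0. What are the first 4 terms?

This is an arithmetic sequence.
i=0: S_0 = 6.6 + -2.14*0 = 6.6
i=1: S_1 = 6.6 + -2.14*1 = 4.46
i=2: S_2 = 6.6 + -2.14*2 = 2.32
i=3: S_3 = 6.6 + -2.14*3 = 0.18
The first 4 terms are: [6.6, 4.46, 2.32, 0.18]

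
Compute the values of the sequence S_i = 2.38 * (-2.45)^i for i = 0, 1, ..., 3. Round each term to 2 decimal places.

This is a geometric sequence.
i=0: S_0 = 2.38 * (-2.45)^0 = 2.38
i=1: S_1 = 2.38 * (-2.45)^1 ≈ -5.83
i=2: S_2 = 2.38 * (-2.45)^2 ≈ 14.29
i=3: S_3 = 2.38 * (-2.45)^3 ≈ -35.0
The first 4 terms are: [2.38, -5.83, 14.29, -35.0]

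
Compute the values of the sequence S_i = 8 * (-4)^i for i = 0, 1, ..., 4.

This is a geometric sequence.
i=0: S_0 = 8 * (-4)^0 = 8
i=1: S_1 = 8 * (-4)^1 = -32
i=2: S_2 = 8 * (-4)^2 = 128
i=3: S_3 = 8 * (-4)^3 = -512
i=4: S_4 = 8 * (-4)^4 = 2048
The first 5 terms are: [8, -32, 128, -512, 2048]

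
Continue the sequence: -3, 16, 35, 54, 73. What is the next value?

Differences: 16 - -3 = 19
This is an arithmetic sequence with common difference d = 19.
Next term = 73 + 19 = 92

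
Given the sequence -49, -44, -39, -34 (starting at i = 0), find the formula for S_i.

Check differences: -44 - -49 = 5
-39 - -44 = 5
Common difference d = 5.
First term a = -49.
Formula: S_i = -49 + 5*i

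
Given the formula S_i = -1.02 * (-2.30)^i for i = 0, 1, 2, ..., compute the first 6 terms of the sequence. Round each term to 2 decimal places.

This is a geometric sequence.
i=0: S_0 = -1.02 * (-2.3)^0 = -1.02
i=1: S_1 = -1.02 * (-2.3)^1 ≈ 2.35
i=2: S_2 = -1.02 * (-2.3)^2 ≈ -5.4
i=3: S_3 = -1.02 * (-2.3)^3 ≈ 12.41
i=4: S_4 = -1.02 * (-2.3)^4 ≈ -28.54
i=5: S_5 = -1.02 * (-2.3)^5 ≈ 65.65
The first 6 terms are: [-1.02, 2.35, -5.4, 12.41, -28.54, 65.65]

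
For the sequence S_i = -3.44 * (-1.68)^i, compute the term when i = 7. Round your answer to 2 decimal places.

S_7 = -3.44 * (-1.68)^7 ≈ -3.44 * -37.7716 ≈ 129.93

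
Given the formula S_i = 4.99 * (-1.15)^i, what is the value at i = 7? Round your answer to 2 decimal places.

S_7 = 4.99 * (-1.15)^7 ≈ 4.99 * -2.66 ≈ -13.27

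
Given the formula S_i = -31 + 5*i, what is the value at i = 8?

S_8 = -31 + 5*8 = -31 + 40 = 9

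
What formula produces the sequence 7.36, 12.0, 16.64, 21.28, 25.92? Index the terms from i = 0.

Check differences: 12.0 - 7.36 = 4.64
16.64 - 12.0 = 4.64
Common difference d = 4.64.
First term a = 7.36.
Formula: S_i = 7.36 + 4.64*i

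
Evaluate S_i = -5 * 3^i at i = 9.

S_9 = -5 * 3^9 = -5 * 19683 = -98415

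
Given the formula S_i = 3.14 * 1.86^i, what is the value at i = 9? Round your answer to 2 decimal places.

S_9 = 3.14 * 1.86^9 ≈ 3.14 * 266.4505 ≈ 836.65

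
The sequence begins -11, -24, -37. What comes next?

Differences: -24 - -11 = -13
This is an arithmetic sequence with common difference d = -13.
Next term = -37 + -13 = -50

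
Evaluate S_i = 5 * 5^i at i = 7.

S_7 = 5 * 5^7 = 5 * 78125 = 390625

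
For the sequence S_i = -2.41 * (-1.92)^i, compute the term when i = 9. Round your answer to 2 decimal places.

S_9 = -2.41 * (-1.92)^9 ≈ -2.41 * -354.5774 ≈ 854.53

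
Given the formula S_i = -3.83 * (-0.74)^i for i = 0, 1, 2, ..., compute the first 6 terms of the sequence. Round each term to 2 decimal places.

This is a geometric sequence.
i=0: S_0 = -3.83 * (-0.74)^0 = -3.83
i=1: S_1 = -3.83 * (-0.74)^1 ≈ 2.83
i=2: S_2 = -3.83 * (-0.74)^2 ≈ -2.1
i=3: S_3 = -3.83 * (-0.74)^3 ≈ 1.55
i=4: S_4 = -3.83 * (-0.74)^4 ≈ -1.15
i=5: S_5 = -3.83 * (-0.74)^5 ≈ 0.85
The first 6 terms are: [-3.83, 2.83, -2.1, 1.55, -1.15, 0.85]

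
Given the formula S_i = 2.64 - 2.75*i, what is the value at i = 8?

S_8 = 2.64 + -2.75*8 = 2.64 + -22.0 = -19.36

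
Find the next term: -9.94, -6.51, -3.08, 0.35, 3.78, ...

Differences: -6.51 - -9.94 = 3.43
This is an arithmetic sequence with common difference d = 3.43.
Next term = 3.78 + 3.43 = 7.21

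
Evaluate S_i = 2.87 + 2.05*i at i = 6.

S_6 = 2.87 + 2.05*6 = 2.87 + 12.3 = 15.17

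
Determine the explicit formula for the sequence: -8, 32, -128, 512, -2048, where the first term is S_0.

Check ratios: 32 / -8 = -4.0
Common ratio r = -4.
First term a = -8.
Formula: S_i = -8 * (-4)^i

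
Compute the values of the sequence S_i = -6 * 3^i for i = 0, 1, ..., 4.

This is a geometric sequence.
i=0: S_0 = -6 * 3^0 = -6
i=1: S_1 = -6 * 3^1 = -18
i=2: S_2 = -6 * 3^2 = -54
i=3: S_3 = -6 * 3^3 = -162
i=4: S_4 = -6 * 3^4 = -486
The first 5 terms are: [-6, -18, -54, -162, -486]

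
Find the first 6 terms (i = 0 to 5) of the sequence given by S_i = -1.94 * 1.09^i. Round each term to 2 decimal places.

This is a geometric sequence.
i=0: S_0 = -1.94 * 1.09^0 = -1.94
i=1: S_1 = -1.94 * 1.09^1 ≈ -2.11
i=2: S_2 = -1.94 * 1.09^2 ≈ -2.3
i=3: S_3 = -1.94 * 1.09^3 ≈ -2.51
i=4: S_4 = -1.94 * 1.09^4 ≈ -2.74
i=5: S_5 = -1.94 * 1.09^5 ≈ -2.98
The first 6 terms are: [-1.94, -2.11, -2.3, -2.51, -2.74, -2.98]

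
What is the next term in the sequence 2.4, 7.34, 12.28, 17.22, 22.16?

Differences: 7.34 - 2.4 = 4.94
This is an arithmetic sequence with common difference d = 4.94.
Next term = 22.16 + 4.94 = 27.1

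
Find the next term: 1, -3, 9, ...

Ratios: -3 / 1 = -3.0
This is a geometric sequence with common ratio r = -3.
Next term = 9 * -3 = -27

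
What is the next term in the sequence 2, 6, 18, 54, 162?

Ratios: 6 / 2 = 3.0
This is a geometric sequence with common ratio r = 3.
Next term = 162 * 3 = 486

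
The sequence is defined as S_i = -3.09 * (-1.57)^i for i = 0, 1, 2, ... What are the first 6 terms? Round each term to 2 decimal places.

This is a geometric sequence.
i=0: S_0 = -3.09 * (-1.57)^0 = -3.09
i=1: S_1 = -3.09 * (-1.57)^1 ≈ 4.85
i=2: S_2 = -3.09 * (-1.57)^2 ≈ -7.62
i=3: S_3 = -3.09 * (-1.57)^3 ≈ 11.96
i=4: S_4 = -3.09 * (-1.57)^4 ≈ -18.77
i=5: S_5 = -3.09 * (-1.57)^5 ≈ 29.48
The first 6 terms are: [-3.09, 4.85, -7.62, 11.96, -18.77, 29.48]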